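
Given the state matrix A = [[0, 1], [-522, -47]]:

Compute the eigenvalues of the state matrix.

det(A - λI) = λ² - (-47)λ + 522 = (λ - (-18))(λ - (-29)). Eigenvalues: -18, -29.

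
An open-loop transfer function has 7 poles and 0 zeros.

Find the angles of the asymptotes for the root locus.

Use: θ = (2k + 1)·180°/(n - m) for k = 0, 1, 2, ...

n - m = 7 - 0 = 7. Angles: θk = (2k + 1)·180°/7 = 25.71°, 77.14°, 128.57°, 180°, 231.43°, 282.86°, 334.29°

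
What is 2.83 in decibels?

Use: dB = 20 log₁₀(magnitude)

dB = 20 log₁₀(2.83) = 9.0 dB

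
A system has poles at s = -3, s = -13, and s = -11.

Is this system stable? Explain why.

All poles are in the left half-plane. System is stable.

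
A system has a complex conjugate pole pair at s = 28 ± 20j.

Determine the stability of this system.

Real part of poles is 28 (> 0, right half-plane). Unstable.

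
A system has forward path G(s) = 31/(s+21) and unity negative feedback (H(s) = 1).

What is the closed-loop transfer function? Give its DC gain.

T(s) = G/(1+GH) = [31/(s+21)] / [1 + 31/(s+21)] = 31/(s+21+31) = 31/(s+52). DC gain = 31/52 = 0.5962.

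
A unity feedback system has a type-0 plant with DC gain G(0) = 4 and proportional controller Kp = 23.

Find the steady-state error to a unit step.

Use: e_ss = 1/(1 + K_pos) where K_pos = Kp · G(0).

K_pos = Kp · G(0) = 23 × 4 = 92. e_ss = 1/(1 + 92) = 0.0108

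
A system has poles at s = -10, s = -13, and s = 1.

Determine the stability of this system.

Pole(s) at s = 1 are not in the left half-plane. System is unstable.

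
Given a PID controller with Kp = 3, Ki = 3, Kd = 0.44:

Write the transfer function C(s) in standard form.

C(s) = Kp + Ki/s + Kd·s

Substituting values: C(s) = 3 + 3/s + 0.44s = (0.44s² + 3s + 3)/s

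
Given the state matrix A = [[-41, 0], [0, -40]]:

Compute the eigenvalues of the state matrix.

For diagonal matrix, eigenvalues are diagonal entries: λ₁ = -41, λ₂ = -40.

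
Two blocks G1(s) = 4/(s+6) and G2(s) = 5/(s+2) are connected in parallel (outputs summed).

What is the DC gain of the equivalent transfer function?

Parallel: G_eq = G1 + G2. DC gain = G1(0) + G2(0) = 4/6 + 5/2 = 0.6667 + 2.5 = 3.1667.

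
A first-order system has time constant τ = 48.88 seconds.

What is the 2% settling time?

For first-order system, 2% settling time ≈ 4τ = 4 × 48.88 = 195.52 s.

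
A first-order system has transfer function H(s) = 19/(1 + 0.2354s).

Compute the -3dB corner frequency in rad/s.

Corner frequency = 1/τ = 1/0.2354 = 4.248 rad/s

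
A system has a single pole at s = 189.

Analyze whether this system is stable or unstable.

Pole at s = 189 is in the right half-plane. Unstable.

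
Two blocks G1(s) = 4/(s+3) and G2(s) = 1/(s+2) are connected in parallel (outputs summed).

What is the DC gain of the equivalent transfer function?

Parallel: G_eq = G1 + G2. DC gain = G1(0) + G2(0) = 4/3 + 1/2 = 1.3333 + 0.5 = 1.8333.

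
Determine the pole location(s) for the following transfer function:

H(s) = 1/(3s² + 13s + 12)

Discriminant = 13² - 4×3×12 = 169 - 144 = 25 > 0, so two distinct real poles. Using quadratic formula: s = (-13 ± √25)/(2×3) = (-13 ± √25)/6, with √25 = 5. s₁ = -8/6 ≈ -1.3333, s₂ = -18/6 = -3. Poles: s₁ = -1.3333, s₂ = -3.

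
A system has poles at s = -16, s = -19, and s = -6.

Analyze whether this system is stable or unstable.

All poles are in the left half-plane. System is stable.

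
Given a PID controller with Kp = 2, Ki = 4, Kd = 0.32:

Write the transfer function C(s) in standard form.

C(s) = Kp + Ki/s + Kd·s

Substituting values: C(s) = 2 + 4/s + 0.32s = (0.32s² + 2s + 4)/s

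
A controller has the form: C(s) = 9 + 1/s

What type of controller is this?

This is a Proportional-Integral (PI) controller.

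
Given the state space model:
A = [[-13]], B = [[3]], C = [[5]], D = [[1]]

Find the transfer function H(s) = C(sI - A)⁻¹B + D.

(sI - A)⁻¹ = 1/(s + 13). H(s) = 5×3/(s + 13) + 1 = (s + 28)/(s + 13).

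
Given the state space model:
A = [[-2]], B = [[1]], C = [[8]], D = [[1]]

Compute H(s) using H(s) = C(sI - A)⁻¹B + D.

(sI - A)⁻¹ = 1/(s + 2). H(s) = 8×1/(s + 2) + 1 = (s + 10)/(s + 2).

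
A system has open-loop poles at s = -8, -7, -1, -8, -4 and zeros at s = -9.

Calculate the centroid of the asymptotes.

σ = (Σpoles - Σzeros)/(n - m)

σ = (Σpoles - Σzeros)/(n - m) = (-28 - (-9))/(5 - 1) = -19/4 = -4.75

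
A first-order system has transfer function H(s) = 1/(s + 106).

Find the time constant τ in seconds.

For H(s) = 1/(s + 1/τ), the pole is at -1/τ = -106, so τ = 1/106 = 0.0094 s.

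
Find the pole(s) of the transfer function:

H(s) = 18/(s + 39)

Pole is where denominator = 0: s + 39 = 0, so s = -39.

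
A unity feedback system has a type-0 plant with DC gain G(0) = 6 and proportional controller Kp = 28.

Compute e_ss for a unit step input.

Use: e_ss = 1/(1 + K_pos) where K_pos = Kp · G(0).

K_pos = Kp · G(0) = 28 × 6 = 168. e_ss = 1/(1 + 168) = 0.0059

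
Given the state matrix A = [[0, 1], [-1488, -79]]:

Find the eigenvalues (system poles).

det(A - λI) = λ² - (-79)λ + 1488 = (λ - (-31))(λ - (-48)). Eigenvalues: -31, -48.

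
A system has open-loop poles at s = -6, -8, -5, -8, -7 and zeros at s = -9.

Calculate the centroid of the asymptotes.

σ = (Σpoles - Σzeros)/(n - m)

σ = (Σpoles - Σzeros)/(n - m) = (-34 - (-9))/(5 - 1) = -25/4 = -6.25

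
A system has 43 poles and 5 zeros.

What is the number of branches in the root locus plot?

Root locus has n branches where n = number of poles = 43.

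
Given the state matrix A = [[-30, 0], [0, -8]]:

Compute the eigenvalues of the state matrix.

For diagonal matrix, eigenvalues are diagonal entries: λ₁ = -30, λ₂ = -8.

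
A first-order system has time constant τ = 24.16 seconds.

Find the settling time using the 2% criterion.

For first-order system, 2% settling time ≈ 4τ = 4 × 24.16 = 96.64 s.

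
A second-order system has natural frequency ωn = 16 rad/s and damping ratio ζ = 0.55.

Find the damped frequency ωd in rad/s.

ωd = ωn√(1 - ζ²) = 16√(1 - 0.55²) = 13.36 rad/s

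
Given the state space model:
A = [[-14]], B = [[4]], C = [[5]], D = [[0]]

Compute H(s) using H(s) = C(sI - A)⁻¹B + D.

(sI - A)⁻¹ = 1/(s + 14). H(s) = 5 × 4/(s + 14) + 0 = 20/(s + 14).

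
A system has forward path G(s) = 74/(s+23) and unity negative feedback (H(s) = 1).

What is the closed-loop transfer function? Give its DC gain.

T(s) = G/(1+GH) = [74/(s+23)] / [1 + 74/(s+23)] = 74/(s+23+74) = 74/(s+97). DC gain = 74/97 = 0.7629.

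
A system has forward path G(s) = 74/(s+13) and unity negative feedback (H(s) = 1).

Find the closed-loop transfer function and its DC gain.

T(s) = G/(1+GH) = [74/(s+13)] / [1 + 74/(s+13)] = 74/(s+13+74) = 74/(s+87). DC gain = 74/87 = 0.8506.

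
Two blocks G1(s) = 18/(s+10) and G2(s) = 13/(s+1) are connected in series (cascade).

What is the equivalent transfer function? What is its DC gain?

Series: multiply transfer functions. G_eq = 18/(s+10) × 13/(s+1) = 234/((s+10)(s+1)). DC gain = 234/(10×1) = 23.4.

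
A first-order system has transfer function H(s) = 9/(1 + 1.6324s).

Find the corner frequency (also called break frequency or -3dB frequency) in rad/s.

Corner frequency = 1/τ = 1/1.6324 = 0.613 rad/s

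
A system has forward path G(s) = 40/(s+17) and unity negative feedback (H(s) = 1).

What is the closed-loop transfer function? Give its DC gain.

T(s) = G/(1+GH) = [40/(s+17)] / [1 + 40/(s+17)] = 40/(s+17+40) = 40/(s+57). DC gain = 40/57 = 0.7018.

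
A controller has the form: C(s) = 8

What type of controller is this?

This is a Proportional (P) controller.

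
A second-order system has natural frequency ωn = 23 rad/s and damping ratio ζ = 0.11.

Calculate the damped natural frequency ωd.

ωd = ωn√(1 - ζ²) = 23√(1 - 0.11²) = 22.86 rad/s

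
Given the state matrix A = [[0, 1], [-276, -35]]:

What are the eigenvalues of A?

det(A - λI) = λ² - (-35)λ + 276 = (λ - (-12))(λ - (-23)). Eigenvalues: -12, -23.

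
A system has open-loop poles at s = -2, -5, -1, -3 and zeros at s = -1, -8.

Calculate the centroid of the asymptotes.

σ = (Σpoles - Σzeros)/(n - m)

σ = (Σpoles - Σzeros)/(n - m) = (-11 - (-9))/(4 - 2) = -2/2 = -1.0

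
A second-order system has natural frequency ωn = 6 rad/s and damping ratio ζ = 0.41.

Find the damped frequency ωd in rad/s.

ωd = ωn√(1 - ζ²) = 6√(1 - 0.41²) = 5.47 rad/s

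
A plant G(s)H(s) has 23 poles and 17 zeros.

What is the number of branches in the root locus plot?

Root locus has n branches where n = number of poles = 23.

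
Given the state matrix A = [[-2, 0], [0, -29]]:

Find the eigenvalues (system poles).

For diagonal matrix, eigenvalues are diagonal entries: λ₁ = -2, λ₂ = -29.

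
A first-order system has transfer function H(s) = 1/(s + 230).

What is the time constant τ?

For H(s) = 1/(s + 1/τ), the pole is at -1/τ = -230, so τ = 1/230 = 0.0043 s.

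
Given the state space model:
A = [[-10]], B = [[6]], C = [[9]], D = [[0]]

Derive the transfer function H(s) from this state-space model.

(sI - A)⁻¹ = 1/(s + 10). H(s) = 9 × 6/(s + 10) + 0 = 54/(s + 10).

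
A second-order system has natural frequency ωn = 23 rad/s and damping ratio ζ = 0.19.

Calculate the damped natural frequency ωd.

ωd = ωn√(1 - ζ²) = 23√(1 - 0.19²) = 22.58 rad/s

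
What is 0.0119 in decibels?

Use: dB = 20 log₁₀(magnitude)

dB = 20 log₁₀(0.0119) = -38.5 dB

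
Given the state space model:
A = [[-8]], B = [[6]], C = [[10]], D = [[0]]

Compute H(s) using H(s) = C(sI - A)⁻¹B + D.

(sI - A)⁻¹ = 1/(s + 8). H(s) = 10 × 6/(s + 8) + 0 = 60/(s + 8).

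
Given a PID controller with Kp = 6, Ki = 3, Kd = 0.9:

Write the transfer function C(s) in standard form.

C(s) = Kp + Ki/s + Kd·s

Substituting values: C(s) = 6 + 3/s + 0.9s = (0.9s² + 6s + 3)/s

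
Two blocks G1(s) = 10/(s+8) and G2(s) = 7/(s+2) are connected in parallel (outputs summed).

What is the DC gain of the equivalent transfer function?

Parallel: G_eq = G1 + G2. DC gain = G1(0) + G2(0) = 10/8 + 7/2 = 1.25 + 3.5 = 4.75.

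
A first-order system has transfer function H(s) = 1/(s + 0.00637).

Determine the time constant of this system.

For H(s) = 1/(s + 1/τ), the pole is at -1/τ = -0.00637, so τ = 1/0.00637 = 157 s.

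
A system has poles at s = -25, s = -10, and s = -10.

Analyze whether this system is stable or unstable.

All poles are in the left half-plane. System is stable.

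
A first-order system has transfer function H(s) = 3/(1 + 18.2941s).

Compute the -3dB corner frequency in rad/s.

Corner frequency = 1/τ = 1/18.2941 = 0.055 rad/s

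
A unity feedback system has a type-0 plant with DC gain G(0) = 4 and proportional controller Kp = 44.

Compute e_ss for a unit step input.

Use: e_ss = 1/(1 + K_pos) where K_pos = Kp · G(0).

K_pos = Kp · G(0) = 44 × 4 = 176. e_ss = 1/(1 + 176) = 0.0056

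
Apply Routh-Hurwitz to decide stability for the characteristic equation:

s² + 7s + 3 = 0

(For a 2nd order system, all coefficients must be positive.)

Coefficients: 1, 7, 3. All positive, so system is stable.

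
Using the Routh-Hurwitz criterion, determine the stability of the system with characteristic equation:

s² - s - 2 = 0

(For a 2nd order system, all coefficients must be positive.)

Coefficients: 1, -1, -2. b=-1, c=-2 not positive, so system is unstable.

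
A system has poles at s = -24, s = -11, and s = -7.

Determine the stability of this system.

All poles are in the left half-plane. System is stable.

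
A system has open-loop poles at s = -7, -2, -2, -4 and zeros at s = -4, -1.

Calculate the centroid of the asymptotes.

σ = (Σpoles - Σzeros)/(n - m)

σ = (Σpoles - Σzeros)/(n - m) = (-15 - (-5))/(4 - 2) = -10/2 = -5.0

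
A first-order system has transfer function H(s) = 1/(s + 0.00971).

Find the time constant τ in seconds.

For H(s) = 1/(s + 1/τ), the pole is at -1/τ = -0.00971, so τ = 1/0.00971 = 103 s.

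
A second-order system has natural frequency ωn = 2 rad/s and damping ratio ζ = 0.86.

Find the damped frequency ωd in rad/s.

ωd = ωn√(1 - ζ²) = 2√(1 - 0.86²) = 1.02 rad/s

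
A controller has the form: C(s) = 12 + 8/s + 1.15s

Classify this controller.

This is a Proportional-Integral-Derivative (PID) controller.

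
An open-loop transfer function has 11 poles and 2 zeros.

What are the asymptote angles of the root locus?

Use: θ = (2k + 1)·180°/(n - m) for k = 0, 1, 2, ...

n - m = 11 - 2 = 9. Angles: θk = (2k + 1)·180°/9 = 20°, 60°, 100°, 140°, 180°, 220°, 260°, 300°, 340°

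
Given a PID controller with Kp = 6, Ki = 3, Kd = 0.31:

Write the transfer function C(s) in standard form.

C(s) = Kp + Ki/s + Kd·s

Substituting values: C(s) = 6 + 3/s + 0.31s = (0.31s² + 6s + 3)/s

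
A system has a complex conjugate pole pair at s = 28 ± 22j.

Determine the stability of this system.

Real part of poles is 28 (> 0, right half-plane). Unstable.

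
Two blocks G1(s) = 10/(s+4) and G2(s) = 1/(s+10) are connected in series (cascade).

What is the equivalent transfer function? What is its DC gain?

Series: multiply transfer functions. G_eq = 10/(s+4) × 1/(s+10) = 10/((s+4)(s+10)). DC gain = 10/(4×10) = 0.25.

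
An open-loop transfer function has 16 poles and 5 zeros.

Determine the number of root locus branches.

Root locus has n branches where n = number of poles = 16.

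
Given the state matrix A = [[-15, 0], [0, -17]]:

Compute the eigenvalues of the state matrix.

For diagonal matrix, eigenvalues are diagonal entries: λ₁ = -15, λ₂ = -17.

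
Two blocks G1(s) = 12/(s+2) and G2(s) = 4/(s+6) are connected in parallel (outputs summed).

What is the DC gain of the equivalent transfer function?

Parallel: G_eq = G1 + G2. DC gain = G1(0) + G2(0) = 12/2 + 4/6 = 6 + 0.6667 = 6.6667.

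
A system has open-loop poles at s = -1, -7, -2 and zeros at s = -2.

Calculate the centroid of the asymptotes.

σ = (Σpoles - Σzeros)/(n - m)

σ = (Σpoles - Σzeros)/(n - m) = (-10 - (-2))/(3 - 1) = -8/2 = -4.0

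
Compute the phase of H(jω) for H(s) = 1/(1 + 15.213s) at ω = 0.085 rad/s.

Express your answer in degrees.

Phase = -arctan(ωτ) = -arctan(0.085 × 15.213) = -52.3°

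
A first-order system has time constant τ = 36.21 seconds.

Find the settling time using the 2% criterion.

For first-order system, 2% settling time ≈ 4τ = 4 × 36.21 = 144.84 s.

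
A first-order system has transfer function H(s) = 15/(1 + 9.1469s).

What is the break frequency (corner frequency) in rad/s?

Corner frequency = 1/τ = 1/9.1469 = 0.109 rad/s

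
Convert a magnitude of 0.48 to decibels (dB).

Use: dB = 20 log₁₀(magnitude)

dB = 20 log₁₀(0.48) = -6.4 dB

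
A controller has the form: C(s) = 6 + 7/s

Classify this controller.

This is a Proportional-Integral (PI) controller.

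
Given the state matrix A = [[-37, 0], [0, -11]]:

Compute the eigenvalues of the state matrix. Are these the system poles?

For diagonal matrix, eigenvalues are diagonal entries: λ₁ = -37, λ₂ = -11. Eigenvalues of A = system poles.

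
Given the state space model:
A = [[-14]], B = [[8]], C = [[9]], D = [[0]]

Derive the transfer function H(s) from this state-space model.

(sI - A)⁻¹ = 1/(s + 14). H(s) = 9 × 8/(s + 14) + 0 = 72/(s + 14).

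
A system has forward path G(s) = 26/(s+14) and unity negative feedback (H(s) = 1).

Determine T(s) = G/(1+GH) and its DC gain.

T(s) = G/(1+GH) = [26/(s+14)] / [1 + 26/(s+14)] = 26/(s+14+26) = 26/(s+40). DC gain = 26/40 = 0.65.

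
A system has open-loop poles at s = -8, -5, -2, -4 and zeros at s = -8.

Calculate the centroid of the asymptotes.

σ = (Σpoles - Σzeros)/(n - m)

σ = (Σpoles - Σzeros)/(n - m) = (-19 - (-8))/(4 - 1) = -11/3 = -3.67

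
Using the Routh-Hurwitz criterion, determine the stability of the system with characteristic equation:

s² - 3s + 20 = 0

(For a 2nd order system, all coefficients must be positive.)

Coefficients: 1, -3, 20. b=-3 not positive, so system is unstable.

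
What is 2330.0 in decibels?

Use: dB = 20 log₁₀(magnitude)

dB = 20 log₁₀(2330.0) = 67.3 dB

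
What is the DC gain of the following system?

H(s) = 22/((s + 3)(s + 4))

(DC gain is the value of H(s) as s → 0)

DC gain = H(0) = 22/(3 × 4) = 22/12 = 1.8333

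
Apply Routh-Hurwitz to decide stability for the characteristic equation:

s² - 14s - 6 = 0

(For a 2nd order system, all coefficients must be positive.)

Coefficients: 1, -14, -6. b=-14, c=-6 not positive, so system is unstable.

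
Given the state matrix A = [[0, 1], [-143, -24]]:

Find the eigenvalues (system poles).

det(A - λI) = λ² - (-24)λ + 143 = (λ - (-11))(λ - (-13)). Eigenvalues: -11, -13.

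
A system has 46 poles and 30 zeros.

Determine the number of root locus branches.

Root locus has n branches where n = number of poles = 46.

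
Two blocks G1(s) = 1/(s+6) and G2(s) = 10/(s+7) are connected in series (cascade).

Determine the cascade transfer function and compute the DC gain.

Series: multiply transfer functions. G_eq = 1/(s+6) × 10/(s+7) = 10/((s+6)(s+7)). DC gain = 10/(6×7) = 0.2381.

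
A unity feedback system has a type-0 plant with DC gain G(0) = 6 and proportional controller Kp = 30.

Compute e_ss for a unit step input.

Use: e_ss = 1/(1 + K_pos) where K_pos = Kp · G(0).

K_pos = Kp · G(0) = 30 × 6 = 180. e_ss = 1/(1 + 180) = 0.0055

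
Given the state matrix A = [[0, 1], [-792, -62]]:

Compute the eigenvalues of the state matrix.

det(A - λI) = λ² - (-62)λ + 792 = (λ - (-44))(λ - (-18)). Eigenvalues: -44, -18.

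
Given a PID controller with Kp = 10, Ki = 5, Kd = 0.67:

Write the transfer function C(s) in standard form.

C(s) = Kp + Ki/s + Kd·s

Substituting values: C(s) = 10 + 5/s + 0.67s = (0.67s² + 10s + 5)/s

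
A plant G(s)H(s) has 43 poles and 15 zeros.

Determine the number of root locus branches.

Root locus has n branches where n = number of poles = 43.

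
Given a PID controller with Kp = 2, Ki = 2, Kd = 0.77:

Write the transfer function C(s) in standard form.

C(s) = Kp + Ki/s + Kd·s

Substituting values: C(s) = 2 + 2/s + 0.77s = (0.77s² + 2s + 2)/s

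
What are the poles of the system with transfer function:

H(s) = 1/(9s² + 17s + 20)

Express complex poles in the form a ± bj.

Discriminant = 17² - 4×9×20 = 289 - 720 = -431 < 0, so the poles are a complex conjugate pair s = (-17 ± j√431)/(2×9). Real part = -17/(2×9) = -17/18 ≈ -0.9444; imaginary part = ±√431/(2×9) ≈ 1.1534. Poles: s = -0.9444 ± 1.1534j.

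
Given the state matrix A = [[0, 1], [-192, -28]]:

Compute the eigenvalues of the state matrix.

det(A - λI) = λ² - (-28)λ + 192 = (λ - (-12))(λ - (-16)). Eigenvalues: -12, -16.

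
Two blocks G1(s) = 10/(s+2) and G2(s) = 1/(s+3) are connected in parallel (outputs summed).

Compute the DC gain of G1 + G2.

Parallel: G_eq = G1 + G2. DC gain = G1(0) + G2(0) = 10/2 + 1/3 = 5 + 0.3333 = 5.3333.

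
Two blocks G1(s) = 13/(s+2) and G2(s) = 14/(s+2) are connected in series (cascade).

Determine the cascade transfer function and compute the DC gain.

Series: multiply transfer functions. G_eq = 13/(s+2) × 14/(s+2) = 182/((s+2)(s+2)). DC gain = 182/(2×2) = 45.5.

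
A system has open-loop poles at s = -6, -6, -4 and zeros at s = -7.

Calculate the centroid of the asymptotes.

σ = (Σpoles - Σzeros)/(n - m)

σ = (Σpoles - Σzeros)/(n - m) = (-16 - (-7))/(3 - 1) = -9/2 = -4.5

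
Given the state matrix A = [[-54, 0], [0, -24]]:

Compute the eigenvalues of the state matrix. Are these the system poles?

For diagonal matrix, eigenvalues are diagonal entries: λ₁ = -54, λ₂ = -24. Eigenvalues of A = system poles.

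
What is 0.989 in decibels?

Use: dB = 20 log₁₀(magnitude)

dB = 20 log₁₀(0.989) = -0.1 dB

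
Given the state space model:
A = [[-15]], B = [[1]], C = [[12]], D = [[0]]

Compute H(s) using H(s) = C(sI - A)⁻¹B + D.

(sI - A)⁻¹ = 1/(s + 15). H(s) = 12 × 1/(s + 15) + 0 = 12/(s + 15).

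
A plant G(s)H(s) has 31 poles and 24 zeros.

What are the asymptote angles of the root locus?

n - m = 31 - 24 = 7. Angles: θk = (2k + 1)·180°/7 = 25.71°, 77.14°, 128.57°, 180°, 231.43°, 282.86°, 334.29°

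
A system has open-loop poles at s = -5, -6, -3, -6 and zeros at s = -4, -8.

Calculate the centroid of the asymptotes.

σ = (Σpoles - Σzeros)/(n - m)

σ = (Σpoles - Σzeros)/(n - m) = (-20 - (-12))/(4 - 2) = -8/2 = -4.0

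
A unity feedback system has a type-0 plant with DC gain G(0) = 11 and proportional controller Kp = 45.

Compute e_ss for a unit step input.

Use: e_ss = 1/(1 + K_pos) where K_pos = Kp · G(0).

K_pos = Kp · G(0) = 45 × 11 = 495. e_ss = 1/(1 + 495) = 0.0020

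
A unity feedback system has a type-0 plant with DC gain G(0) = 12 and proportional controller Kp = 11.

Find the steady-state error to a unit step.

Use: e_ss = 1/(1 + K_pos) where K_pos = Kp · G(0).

K_pos = Kp · G(0) = 11 × 12 = 132. e_ss = 1/(1 + 132) = 0.0075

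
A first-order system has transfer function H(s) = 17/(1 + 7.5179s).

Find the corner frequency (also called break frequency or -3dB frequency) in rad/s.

Corner frequency = 1/τ = 1/7.5179 = 0.133 rad/s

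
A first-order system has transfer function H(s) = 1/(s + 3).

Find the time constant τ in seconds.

For H(s) = 1/(s + 1/τ), the pole is at -1/τ = -3, so τ = 1/3 = 0.3333 s.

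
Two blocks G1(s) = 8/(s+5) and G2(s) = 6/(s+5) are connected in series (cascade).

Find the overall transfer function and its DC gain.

Series: multiply transfer functions. G_eq = 8/(s+5) × 6/(s+5) = 48/((s+5)(s+5)). DC gain = 48/(5×5) = 1.92.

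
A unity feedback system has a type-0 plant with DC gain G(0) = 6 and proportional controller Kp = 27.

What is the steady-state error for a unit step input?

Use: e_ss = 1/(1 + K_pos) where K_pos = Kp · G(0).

K_pos = Kp · G(0) = 27 × 6 = 162. e_ss = 1/(1 + 162) = 0.0061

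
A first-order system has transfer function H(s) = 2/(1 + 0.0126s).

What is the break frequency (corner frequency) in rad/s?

Corner frequency = 1/τ = 1/0.0126 = 79.365 rad/s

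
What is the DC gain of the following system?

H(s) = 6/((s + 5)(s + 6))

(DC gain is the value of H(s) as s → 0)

DC gain = H(0) = 6/(5 × 6) = 6/30 = 0.2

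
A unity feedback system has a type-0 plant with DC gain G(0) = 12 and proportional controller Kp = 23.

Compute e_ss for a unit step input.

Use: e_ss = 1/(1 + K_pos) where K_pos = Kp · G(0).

K_pos = Kp · G(0) = 23 × 12 = 276. e_ss = 1/(1 + 276) = 0.0036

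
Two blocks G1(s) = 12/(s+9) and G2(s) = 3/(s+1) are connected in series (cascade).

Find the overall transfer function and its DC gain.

Series: multiply transfer functions. G_eq = 12/(s+9) × 3/(s+1) = 36/((s+9)(s+1)). DC gain = 36/(9×1) = 4.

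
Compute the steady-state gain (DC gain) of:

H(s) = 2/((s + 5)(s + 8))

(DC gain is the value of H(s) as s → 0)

DC gain = H(0) = 2/(5 × 8) = 2/40 = 0.05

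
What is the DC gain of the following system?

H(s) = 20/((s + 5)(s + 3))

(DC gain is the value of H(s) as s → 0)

DC gain = H(0) = 20/(5 × 3) = 20/15 = 1.3333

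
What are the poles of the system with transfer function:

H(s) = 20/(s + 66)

Pole is where denominator = 0: s + 66 = 0, so s = -66.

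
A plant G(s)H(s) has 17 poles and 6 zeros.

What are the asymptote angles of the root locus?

n - m = 17 - 6 = 11. Angles: θk = (2k + 1)·180°/11 = 16.36°, 49.09°, 81.82°, 114.55°, 147.27°, 180°, 212.73°, 245.45°, 278.18°, 310.91°, 343.64°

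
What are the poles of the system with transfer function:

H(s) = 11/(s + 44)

Pole is where denominator = 0: s + 44 = 0, so s = -44.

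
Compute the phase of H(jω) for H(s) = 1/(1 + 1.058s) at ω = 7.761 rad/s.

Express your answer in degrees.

Phase = -arctan(ωτ) = -arctan(7.761 × 1.058) = -83.1°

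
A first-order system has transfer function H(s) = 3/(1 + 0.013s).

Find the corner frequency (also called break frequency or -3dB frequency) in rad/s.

Corner frequency = 1/τ = 1/0.013 = 76.923 rad/s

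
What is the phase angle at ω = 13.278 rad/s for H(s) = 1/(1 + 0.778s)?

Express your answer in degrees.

Phase = -arctan(ωτ) = -arctan(13.278 × 0.778) = -84.5°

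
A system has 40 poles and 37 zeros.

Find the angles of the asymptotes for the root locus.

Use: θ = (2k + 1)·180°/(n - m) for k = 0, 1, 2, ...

n - m = 40 - 37 = 3. Angles: θk = (2k + 1)·180°/3 = 60°, 180°, 300°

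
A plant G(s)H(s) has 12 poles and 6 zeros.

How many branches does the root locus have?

Root locus has n branches where n = number of poles = 12.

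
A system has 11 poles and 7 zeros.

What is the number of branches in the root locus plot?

Root locus has n branches where n = number of poles = 11.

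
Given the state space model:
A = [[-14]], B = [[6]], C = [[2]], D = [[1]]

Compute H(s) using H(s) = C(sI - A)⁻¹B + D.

(sI - A)⁻¹ = 1/(s + 14). H(s) = 2×6/(s + 14) + 1 = (s + 26)/(s + 14).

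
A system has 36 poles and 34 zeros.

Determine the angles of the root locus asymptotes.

n - m = 36 - 34 = 2. Angles: θk = (2k + 1)·180°/2 = 90°, 270°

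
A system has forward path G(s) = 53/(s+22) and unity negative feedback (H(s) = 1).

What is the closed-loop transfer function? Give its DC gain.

T(s) = G/(1+GH) = [53/(s+22)] / [1 + 53/(s+22)] = 53/(s+22+53) = 53/(s+75). DC gain = 53/75 = 0.7067.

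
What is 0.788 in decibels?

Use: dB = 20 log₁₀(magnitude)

dB = 20 log₁₀(0.788) = -2.1 dB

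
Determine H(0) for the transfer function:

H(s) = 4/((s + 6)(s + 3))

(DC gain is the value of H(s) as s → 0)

DC gain = H(0) = 4/(6 × 3) = 4/18 = 0.2222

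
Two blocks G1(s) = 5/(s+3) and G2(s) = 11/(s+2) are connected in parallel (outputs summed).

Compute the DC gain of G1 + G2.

Parallel: G_eq = G1 + G2. DC gain = G1(0) + G2(0) = 5/3 + 11/2 = 1.6667 + 5.5 = 7.1667.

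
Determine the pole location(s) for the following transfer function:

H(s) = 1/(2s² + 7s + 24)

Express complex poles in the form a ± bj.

Discriminant = 7² - 4×2×24 = 49 - 192 = -143 < 0, so the poles are a complex conjugate pair s = (-7 ± j√143)/(2×2). Real part = -7/(2×2) = -7/4 = -1.75; imaginary part = ±√143/(2×2) ≈ 2.9896. Poles: s = -1.75 ± 2.9896j.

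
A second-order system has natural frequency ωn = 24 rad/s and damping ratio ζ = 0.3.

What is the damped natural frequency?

ωd = ωn√(1 - ζ²) = 24√(1 - 0.3²) = 22.89 rad/s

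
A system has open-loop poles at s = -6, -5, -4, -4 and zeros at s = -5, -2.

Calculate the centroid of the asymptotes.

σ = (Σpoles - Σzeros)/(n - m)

σ = (Σpoles - Σzeros)/(n - m) = (-19 - (-7))/(4 - 2) = -12/2 = -6.0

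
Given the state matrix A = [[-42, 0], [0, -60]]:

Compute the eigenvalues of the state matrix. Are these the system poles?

For diagonal matrix, eigenvalues are diagonal entries: λ₁ = -42, λ₂ = -60. Eigenvalues of A = system poles.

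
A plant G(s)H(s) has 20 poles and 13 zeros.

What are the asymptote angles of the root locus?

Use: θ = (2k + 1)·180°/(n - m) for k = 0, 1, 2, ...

n - m = 20 - 13 = 7. Angles: θk = (2k + 1)·180°/7 = 25.71°, 77.14°, 128.57°, 180°, 231.43°, 282.86°, 334.29°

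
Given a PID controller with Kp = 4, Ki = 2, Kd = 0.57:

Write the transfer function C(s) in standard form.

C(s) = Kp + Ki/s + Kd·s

Substituting values: C(s) = 4 + 2/s + 0.57s = (0.57s² + 4s + 2)/s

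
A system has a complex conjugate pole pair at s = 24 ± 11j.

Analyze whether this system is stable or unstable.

Real part of poles is 24 (> 0, right half-plane). Unstable.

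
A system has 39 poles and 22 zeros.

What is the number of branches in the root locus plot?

Root locus has n branches where n = number of poles = 39.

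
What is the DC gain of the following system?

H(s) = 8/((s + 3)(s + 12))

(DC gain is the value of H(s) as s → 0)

DC gain = H(0) = 8/(3 × 12) = 8/36 = 0.2222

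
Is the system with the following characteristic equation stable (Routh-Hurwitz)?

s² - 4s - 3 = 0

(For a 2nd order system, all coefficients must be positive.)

Coefficients: 1, -4, -3. b=-4, c=-3 not positive, so system is unstable.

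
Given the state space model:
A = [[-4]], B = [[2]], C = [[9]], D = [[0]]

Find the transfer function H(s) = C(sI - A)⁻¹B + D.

(sI - A)⁻¹ = 1/(s + 4). H(s) = 9 × 2/(s + 4) + 0 = 18/(s + 4).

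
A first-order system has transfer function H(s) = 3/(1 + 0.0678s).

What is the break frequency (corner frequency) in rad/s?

Corner frequency = 1/τ = 1/0.0678 = 14.749 rad/s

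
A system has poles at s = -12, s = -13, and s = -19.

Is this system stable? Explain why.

All poles are in the left half-plane. System is stable.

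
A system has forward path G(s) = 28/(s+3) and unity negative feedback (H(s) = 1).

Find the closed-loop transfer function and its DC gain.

T(s) = G/(1+GH) = [28/(s+3)] / [1 + 28/(s+3)] = 28/(s+3+28) = 28/(s+31). DC gain = 28/31 = 0.9032.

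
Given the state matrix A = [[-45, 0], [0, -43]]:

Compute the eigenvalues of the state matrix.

For diagonal matrix, eigenvalues are diagonal entries: λ₁ = -45, λ₂ = -43.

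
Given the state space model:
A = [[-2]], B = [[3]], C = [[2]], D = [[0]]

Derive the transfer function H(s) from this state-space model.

(sI - A)⁻¹ = 1/(s + 2). H(s) = 2 × 3/(s + 2) + 0 = 6/(s + 2).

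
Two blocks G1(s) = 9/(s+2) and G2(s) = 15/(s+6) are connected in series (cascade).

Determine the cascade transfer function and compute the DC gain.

Series: multiply transfer functions. G_eq = 9/(s+2) × 15/(s+6) = 135/((s+2)(s+6)). DC gain = 135/(2×6) = 11.25.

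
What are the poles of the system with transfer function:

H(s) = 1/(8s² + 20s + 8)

Discriminant = 20² - 4×8×8 = 400 - 256 = 144 > 0, so two distinct real poles. Using quadratic formula: s = (-20 ± √144)/(2×8) = (-20 ± √144)/16, with √144 = 12. s₁ = -8/16 = -0.5, s₂ = -32/16 = -2. Poles: s₁ = -0.5, s₂ = -2.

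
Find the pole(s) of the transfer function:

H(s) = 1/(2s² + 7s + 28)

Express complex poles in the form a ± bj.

Discriminant = 7² - 4×2×28 = 49 - 224 = -175 < 0, so the poles are a complex conjugate pair s = (-7 ± j√175)/(2×2). Real part = -7/(2×2) = -7/4 = -1.75; imaginary part = ±√175/(2×2) ≈ 3.3072. Poles: s = -1.75 ± 3.3072j.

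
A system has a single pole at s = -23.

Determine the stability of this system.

Pole at s = -23 is in the left half-plane. Stable.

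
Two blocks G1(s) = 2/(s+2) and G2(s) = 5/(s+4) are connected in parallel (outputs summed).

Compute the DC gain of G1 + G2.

Parallel: G_eq = G1 + G2. DC gain = G1(0) + G2(0) = 2/2 + 5/4 = 1 + 1.25 = 2.25.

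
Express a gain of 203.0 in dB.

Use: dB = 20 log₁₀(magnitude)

dB = 20 log₁₀(203.0) = 46.1 dB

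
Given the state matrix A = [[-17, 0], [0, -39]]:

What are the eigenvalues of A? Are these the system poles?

For diagonal matrix, eigenvalues are diagonal entries: λ₁ = -17, λ₂ = -39. Eigenvalues of A = system poles.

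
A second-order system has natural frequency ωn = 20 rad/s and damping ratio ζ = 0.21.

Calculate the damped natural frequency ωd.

ωd = ωn√(1 - ζ²) = 20√(1 - 0.21²) = 19.55 rad/s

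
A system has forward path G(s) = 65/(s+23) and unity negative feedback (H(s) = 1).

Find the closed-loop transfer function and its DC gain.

T(s) = G/(1+GH) = [65/(s+23)] / [1 + 65/(s+23)] = 65/(s+23+65) = 65/(s+88). DC gain = 65/88 = 0.7386.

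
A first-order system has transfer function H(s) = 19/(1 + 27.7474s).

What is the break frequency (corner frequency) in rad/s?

Corner frequency = 1/τ = 1/27.7474 = 0.036 rad/s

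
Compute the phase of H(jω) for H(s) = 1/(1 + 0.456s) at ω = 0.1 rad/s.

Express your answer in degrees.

Phase = -arctan(ωτ) = -arctan(0.1 × 0.456) = -2.6°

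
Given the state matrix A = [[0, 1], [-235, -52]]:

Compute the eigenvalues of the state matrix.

det(A - λI) = λ² - (-52)λ + 235 = (λ - (-47))(λ - (-5)). Eigenvalues: -47, -5.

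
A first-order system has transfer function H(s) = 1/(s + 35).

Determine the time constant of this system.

For H(s) = 1/(s + 1/τ), the pole is at -1/τ = -35, so τ = 1/35 = 0.0286 s.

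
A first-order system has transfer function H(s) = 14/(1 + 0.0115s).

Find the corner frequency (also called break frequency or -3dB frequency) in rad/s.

Corner frequency = 1/τ = 1/0.0115 = 86.957 rad/s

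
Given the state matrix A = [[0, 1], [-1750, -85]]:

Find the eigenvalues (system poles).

det(A - λI) = λ² - (-85)λ + 1750 = (λ - (-35))(λ - (-50)). Eigenvalues: -35, -50.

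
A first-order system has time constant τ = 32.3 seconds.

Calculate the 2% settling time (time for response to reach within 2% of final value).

For first-order system, 2% settling time ≈ 4τ = 4 × 32.3 = 129.2 s.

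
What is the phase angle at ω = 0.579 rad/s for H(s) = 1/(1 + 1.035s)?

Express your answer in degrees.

Phase = -arctan(ωτ) = -arctan(0.579 × 1.035) = -30.9°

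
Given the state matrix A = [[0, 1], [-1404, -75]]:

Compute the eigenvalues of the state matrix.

det(A - λI) = λ² - (-75)λ + 1404 = (λ - (-36))(λ - (-39)). Eigenvalues: -36, -39.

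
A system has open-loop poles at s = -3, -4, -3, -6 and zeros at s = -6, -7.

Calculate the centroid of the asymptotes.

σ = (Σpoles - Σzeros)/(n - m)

σ = (Σpoles - Σzeros)/(n - m) = (-16 - (-13))/(4 - 2) = -3/2 = -1.5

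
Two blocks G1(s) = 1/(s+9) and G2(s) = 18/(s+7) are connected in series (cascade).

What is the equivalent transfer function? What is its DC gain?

Series: multiply transfer functions. G_eq = 1/(s+9) × 18/(s+7) = 18/((s+9)(s+7)). DC gain = 18/(9×7) = 0.2857.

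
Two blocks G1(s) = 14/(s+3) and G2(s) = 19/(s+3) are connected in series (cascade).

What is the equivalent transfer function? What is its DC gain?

Series: multiply transfer functions. G_eq = 14/(s+3) × 19/(s+3) = 266/((s+3)(s+3)). DC gain = 266/(3×3) = 29.5556.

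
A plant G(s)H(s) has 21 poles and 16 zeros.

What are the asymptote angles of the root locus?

n - m = 21 - 16 = 5. Angles: θk = (2k + 1)·180°/5 = 36°, 108°, 180°, 252°, 324°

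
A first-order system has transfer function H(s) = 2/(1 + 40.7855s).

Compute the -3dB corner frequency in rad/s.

Corner frequency = 1/τ = 1/40.7855 = 0.025 rad/s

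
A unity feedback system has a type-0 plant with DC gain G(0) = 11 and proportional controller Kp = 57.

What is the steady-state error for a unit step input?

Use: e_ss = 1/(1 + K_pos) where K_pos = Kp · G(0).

K_pos = Kp · G(0) = 57 × 11 = 627. e_ss = 1/(1 + 627) = 0.0016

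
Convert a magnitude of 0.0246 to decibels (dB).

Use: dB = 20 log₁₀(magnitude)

dB = 20 log₁₀(0.0246) = -32.2 dB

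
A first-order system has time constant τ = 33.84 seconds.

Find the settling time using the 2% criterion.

For first-order system, 2% settling time ≈ 4τ = 4 × 33.84 = 135.36 s.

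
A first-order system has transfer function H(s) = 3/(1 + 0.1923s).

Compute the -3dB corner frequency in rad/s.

Corner frequency = 1/τ = 1/0.1923 = 5.2 rad/s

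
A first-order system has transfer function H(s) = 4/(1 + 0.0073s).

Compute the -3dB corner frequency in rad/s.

Corner frequency = 1/τ = 1/0.0073 = 136.986 rad/s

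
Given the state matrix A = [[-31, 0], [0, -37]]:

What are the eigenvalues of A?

For diagonal matrix, eigenvalues are diagonal entries: λ₁ = -31, λ₂ = -37.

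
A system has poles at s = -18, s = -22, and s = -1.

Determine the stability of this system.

All poles are in the left half-plane. System is stable.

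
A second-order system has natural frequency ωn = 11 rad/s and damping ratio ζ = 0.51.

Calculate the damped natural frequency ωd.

ωd = ωn√(1 - ζ²) = 11√(1 - 0.51²) = 9.46 rad/s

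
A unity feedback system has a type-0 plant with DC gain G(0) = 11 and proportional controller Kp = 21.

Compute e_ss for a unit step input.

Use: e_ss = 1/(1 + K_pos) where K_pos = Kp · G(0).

K_pos = Kp · G(0) = 21 × 11 = 231. e_ss = 1/(1 + 231) = 0.0043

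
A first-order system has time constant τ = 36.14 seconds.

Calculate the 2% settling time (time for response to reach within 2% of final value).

For first-order system, 2% settling time ≈ 4τ = 4 × 36.14 = 144.56 s.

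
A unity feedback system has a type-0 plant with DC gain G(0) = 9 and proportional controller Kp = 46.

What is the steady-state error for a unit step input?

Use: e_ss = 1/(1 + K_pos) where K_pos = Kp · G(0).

K_pos = Kp · G(0) = 46 × 9 = 414. e_ss = 1/(1 + 414) = 0.0024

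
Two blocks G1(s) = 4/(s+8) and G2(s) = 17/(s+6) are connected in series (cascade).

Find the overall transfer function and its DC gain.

Series: multiply transfer functions. G_eq = 4/(s+8) × 17/(s+6) = 68/((s+8)(s+6)). DC gain = 68/(8×6) = 1.4167.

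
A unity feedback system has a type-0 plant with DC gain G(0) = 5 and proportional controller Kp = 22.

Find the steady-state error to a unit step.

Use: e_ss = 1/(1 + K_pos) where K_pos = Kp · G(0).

K_pos = Kp · G(0) = 22 × 5 = 110. e_ss = 1/(1 + 110) = 0.0090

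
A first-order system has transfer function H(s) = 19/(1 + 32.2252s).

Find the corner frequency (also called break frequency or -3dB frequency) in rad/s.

Corner frequency = 1/τ = 1/32.2252 = 0.031 rad/s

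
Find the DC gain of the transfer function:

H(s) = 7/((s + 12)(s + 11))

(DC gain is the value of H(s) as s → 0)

DC gain = H(0) = 7/(12 × 11) = 7/132 = 0.0530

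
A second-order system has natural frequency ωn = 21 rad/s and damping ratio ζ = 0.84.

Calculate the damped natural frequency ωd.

ωd = ωn√(1 - ζ²) = 21√(1 - 0.84²) = 11.39 rad/s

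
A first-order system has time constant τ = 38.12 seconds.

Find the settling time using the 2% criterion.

For first-order system, 2% settling time ≈ 4τ = 4 × 38.12 = 152.48 s.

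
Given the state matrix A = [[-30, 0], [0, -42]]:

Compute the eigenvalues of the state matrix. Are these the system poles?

For diagonal matrix, eigenvalues are diagonal entries: λ₁ = -30, λ₂ = -42. Eigenvalues of A = system poles.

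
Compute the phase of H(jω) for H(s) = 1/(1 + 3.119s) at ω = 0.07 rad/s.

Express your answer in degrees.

Phase = -arctan(ωτ) = -arctan(0.07 × 3.119) = -12.3°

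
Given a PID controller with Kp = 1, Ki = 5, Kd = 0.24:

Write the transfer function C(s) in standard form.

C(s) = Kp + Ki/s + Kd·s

Substituting values: C(s) = 1 + 5/s + 0.24s = (0.24s² + s + 5)/s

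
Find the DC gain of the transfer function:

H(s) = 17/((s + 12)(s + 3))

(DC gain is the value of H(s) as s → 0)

DC gain = H(0) = 17/(12 × 3) = 17/36 = 0.4722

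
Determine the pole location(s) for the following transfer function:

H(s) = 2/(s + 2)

Pole is where denominator = 0: s + 2 = 0, so s = -2.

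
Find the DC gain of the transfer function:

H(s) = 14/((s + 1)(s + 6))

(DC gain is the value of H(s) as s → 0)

DC gain = H(0) = 14/(1 × 6) = 14/6 = 2.3333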